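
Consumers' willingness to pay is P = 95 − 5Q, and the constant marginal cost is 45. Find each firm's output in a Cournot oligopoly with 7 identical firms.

q_i = 1.25

Cournot with 7 identical firms: the symmetric best-response condition is 95 − 40q = 45. Each firm produces q = 1.25, total output Q = 8.75, price P = 51.25.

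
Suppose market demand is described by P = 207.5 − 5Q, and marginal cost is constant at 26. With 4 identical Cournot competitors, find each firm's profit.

π_i = 263.538

With 4 symmetric Cournot firms, each firm's FOC gives 207.5 − 25q = 26, so q = 7.26, Q = 4·7.26 = 29.04, and P = 62.3.
Each firm's profit = (62.3 − 26)·7.26 = 263.538.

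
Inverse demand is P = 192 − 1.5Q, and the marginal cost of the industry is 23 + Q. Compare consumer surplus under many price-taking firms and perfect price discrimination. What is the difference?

Competitive equilibrium sets price equal to marginal cost: 192 − 1.5Q = 23 + Q, so Q = 67.6 and P = 90.6.
CS = ½·(192 − 90.6)·67.6 = 3427.32.
Under first-degree price discrimination the firm charges each unit its demand price and produces up to where P = MC, i.e. Q = 67.6. Consumer surplus is zero; producer surplus equals total surplus.
CS = 0.
Change in consumer surplus: 0 − 3427.32 = −3427.32.

Consumer surplus falls by 3427.32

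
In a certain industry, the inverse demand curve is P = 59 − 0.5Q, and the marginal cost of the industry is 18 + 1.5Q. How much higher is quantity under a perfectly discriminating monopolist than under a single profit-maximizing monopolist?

A monopolist chooses Q where MR = MC. MR = 59 − Q; setting this equal to 18 + 1.5Q gives Q = 16.4 and P = 50.8.
A perfectly discriminating monopolist sells every unit with P(Q) ≥ MC(Q), so output equals the competitive quantity Q = 20.5. Each buyer pays their reservation price, so CS = 0 and the firm captures all surplus.
Change in quantity: 20.5 − 16.4 = 4.1.

Quantity rises by 4.1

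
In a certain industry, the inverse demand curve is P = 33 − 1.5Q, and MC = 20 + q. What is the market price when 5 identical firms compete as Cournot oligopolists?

Cournot with 5 identical firms: the symmetric best-response condition is 33 − 9q = 20 + q. Each firm produces q = 1.3, total output Q = 6.5, price P = 23.25.

P = 23.25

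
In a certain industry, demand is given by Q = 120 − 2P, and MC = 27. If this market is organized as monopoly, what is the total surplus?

Inverting demand: P = 60 − 0.5Q.
A monopolist chooses Q where MR = MC. MR = 60 − Q; setting this equal to 27 gives Q = 33 and P = 43.5.
CS = ½·(60 − 43.5)·33 = 272.25; PS = (43.5 − 27)·33 = 544.5; TS = 816.75.

TS = 816.75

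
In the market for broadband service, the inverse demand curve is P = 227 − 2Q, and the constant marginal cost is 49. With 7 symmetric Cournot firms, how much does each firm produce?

q_i = 11.125

Cournot with 7 identical firms: the symmetric best-response condition is 227 − 16q = 49. Each firm produces q = 11.125, total output Q = 77.875, price P = 71.25.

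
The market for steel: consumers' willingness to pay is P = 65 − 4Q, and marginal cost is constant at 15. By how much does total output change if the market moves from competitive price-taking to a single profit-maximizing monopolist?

Competitive firms price at marginal cost: P = 15, giving Q = 12.5.
A monopolist chooses Q where MR = MC. MR = 65 − 8Q; setting this equal to 15 gives Q = 6.25 and P = 40.
Change in total output: 6.25 − 12.5 = −6.25.

Total output falls by 6.25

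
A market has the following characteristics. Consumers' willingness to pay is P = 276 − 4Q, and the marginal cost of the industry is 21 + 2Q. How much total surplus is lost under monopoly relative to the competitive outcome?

Competitive equilibrium sets price equal to marginal cost: 276 − 4Q = 21 + 2Q, so Q = 42.5 and P = 106.
The monopolist equates marginal revenue to marginal cost: 276 − 8Q = 21 + 2Q, so Q = 25.5. From demand, P = 174.
CS = ½·(276 − 106)·42.5 = 3612.5; PS = (106·42.5 − 21·42.5 − ½·2·42.5²) = 1806.25; TS = 5418.75.
CS = ½·(276 − 174)·25.5 = 1300.5; PS = (174·25.5 − 21·25.5 − ½·2·25.5²) = 3251.25; TS = 4551.75.
DWL = 5418.75 − 4551.75 = 867.

DWL = 867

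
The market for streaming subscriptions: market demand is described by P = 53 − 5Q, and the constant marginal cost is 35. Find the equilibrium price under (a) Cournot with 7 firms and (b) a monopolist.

Cournot: P = 37.25; Monopoly: P = 44

In a 7-firm Cournot equilibrium, symmetry and the first-order condition give q = (53 − 35)/(40) = 0.45. So Q = 3.15 and P = 37.25.
A monopolist chooses Q where MR = MC. MR = 53 − 10Q; setting this equal to 35 gives Q = 1.8 and P = 44.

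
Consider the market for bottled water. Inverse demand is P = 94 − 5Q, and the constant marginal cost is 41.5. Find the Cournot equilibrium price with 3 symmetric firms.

With 3 symmetric Cournot firms, each firm's FOC gives 94 − 20q = 41.5, so q = 2.625, Q = 3·2.625 = 7.875, and P = 54.625.

P = 54.625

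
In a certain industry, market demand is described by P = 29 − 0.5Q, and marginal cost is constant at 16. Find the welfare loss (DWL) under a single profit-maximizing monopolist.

Under competition P = MC = 16, so Q = (29 − 16)/0.5 = 26.
Monopoly sets MR = MC: 29 − Q = 16 ⇒ Q = 13, P = 29 − 0.5·13 = 22.5.
DWL is the triangle between Q = 13 and Q = 26: ½·(26 − 13)·(22.5 − 16) = 42.25.

DWL = 42.25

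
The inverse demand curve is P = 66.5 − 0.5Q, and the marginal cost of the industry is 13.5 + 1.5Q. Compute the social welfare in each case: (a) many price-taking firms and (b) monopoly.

Competition: TS = 702.25; Monopoly: TS = 674.16

Under competition P = MC: 66.5 − 0.5Q = 13.5 + 1.5Q ⇒ Q = 26.5, P = 53.25.
CS = ½·(66.5 − 53.25)·26.5 = 2809/16; PS = (53.25·26.5 − 13.5·26.5 − ½·1.5·26.5²) = 8427/16; TS = 702.25.
The monopolist equates marginal revenue to marginal cost: 66.5 − Q = 13.5 + 1.5Q, so Q = 21.2. From demand, P = 55.9.
CS = ½·(66.5 − 55.9)·21.2 = 112.36; PS = (55.9·21.2 − 13.5·21.2 − ½·1.5·21.2²) = 561.8; TS = 674.16.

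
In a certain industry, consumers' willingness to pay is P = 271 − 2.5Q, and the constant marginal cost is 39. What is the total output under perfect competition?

Perfect competition: P = MC = 39, so 271 − 2.5Q = 39 and Q = 92.8.

Q = 92.8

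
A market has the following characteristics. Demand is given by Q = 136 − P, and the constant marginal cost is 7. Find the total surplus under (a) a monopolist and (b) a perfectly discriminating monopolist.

Inverting demand: P = 136 − Q.
A monopolist chooses Q where MR = MC. MR = 136 − 2Q; setting this equal to 7 gives Q = 64.5 and P = 71.5.
CS = ½·(136 − 71.5)·64.5 = 2080.125; PS = (71.5 − 7)·64.5 = 4160.25; TS = 6240.375.
With perfect price discrimination, output is the efficient level Q = 129 (where demand meets MC), but every buyer pays their willingness to pay: CS = 0 and PS = total surplus.
TS = 8320.5 (equal to competitive TS).

Monopoly: TS = 6240.375; Perfect PD: TS = 8320.5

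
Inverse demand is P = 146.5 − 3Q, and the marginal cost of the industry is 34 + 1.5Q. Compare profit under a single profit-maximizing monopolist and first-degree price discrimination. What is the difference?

A monopolist chooses Q where MR = MC. MR = 146.5 − 6Q; setting this equal to 34 + 1.5Q gives Q = 15 and P = 101.5.
Profit = 101.5·15 − (34·15 + ½·1.5·15²) = 843.75.
Under first-degree price discrimination the firm charges each unit its demand price and produces up to where P = MC, i.e. Q = 25. Consumer surplus is zero; producer surplus equals total surplus.
PS equals the full surplus area, 1406.25. Profit = 1406.25 = 1406.25.
Change in profit: 1406.25 − 843.75 = 562.5.

π rises by 562.5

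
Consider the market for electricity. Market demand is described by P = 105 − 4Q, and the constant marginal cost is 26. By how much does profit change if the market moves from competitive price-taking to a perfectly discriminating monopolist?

Profit rises by 780.125

Under competition P = MC = 26, so Q = (105 − 26)/4 = 19.75.
Profit = (26 − 26)·19.75 = 0.
Under first-degree price discrimination the firm charges each unit its demand price and produces up to where P = MC, i.e. Q = 19.75. Consumer surplus is zero; producer surplus equals total surplus.
PS equals the full surplus area, 780.125. Profit = 780.125 = 780.125.
Change in profit: 780.125 − 0 = 780.125.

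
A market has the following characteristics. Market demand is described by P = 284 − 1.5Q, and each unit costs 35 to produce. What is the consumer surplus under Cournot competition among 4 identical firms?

With 4 symmetric Cournot firms, each firm's FOC gives 284 − 7.5q = 35, so q = 33.2, Q = 4·33.2 = 132.8, and P = 84.8.
CS = ½·(284 − 84.8)·132.8 = 13226.88.

CS = 13226.88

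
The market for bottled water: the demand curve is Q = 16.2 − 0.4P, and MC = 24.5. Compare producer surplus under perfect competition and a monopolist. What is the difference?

PS rises by 25.6

Inverting demand: P = 40.5 − 2.5Q.
Competitive firms price at marginal cost: P = 24.5, giving Q = 6.4.
PS = (24.5 − 24.5)·6.4 = 0.
Monopoly sets MR = MC: 40.5 − 5Q = 24.5 ⇒ Q = 3.2, P = 40.5 − 2.5·3.2 = 32.5.
PS = (32.5 − 24.5)·3.2 = 25.6.
Change in producer surplus: 25.6 − 0 = 25.6.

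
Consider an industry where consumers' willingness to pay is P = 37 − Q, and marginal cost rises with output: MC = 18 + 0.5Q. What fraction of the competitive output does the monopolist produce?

Q_m/Q_c = 0.6

A monopolist chooses Q where MR = MC. MR = 37 − 2Q; setting this equal to 18 + 0.5Q gives Q = 7.6 and P = 29.4.
Competitive equilibrium sets price equal to marginal cost: 37 − Q = 18 + 0.5Q, so Q = 38/3 and P = 73/3.
Ratio Q_m/Q_c = 7.6/(38/3) = 0.6.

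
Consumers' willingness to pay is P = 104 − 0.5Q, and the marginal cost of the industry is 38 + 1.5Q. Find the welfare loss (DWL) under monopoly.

DWL = 43.56

Competitive equilibrium sets price equal to marginal cost: 104 − 0.5Q = 38 + 1.5Q, so Q = 33 and P = 87.5.
Monopoly sets MR = MC: 104 − Q = 38 + 1.5Q ⇒ Q = 26.4, P = 104 − 0.5·26.4 = 90.8.
CS = ½·(104 − 87.5)·33 = 272.25; PS = (87.5·33 − 38·33 − ½·1.5·33²) = 816.75; TS = 1089.
CS = ½·(104 − 90.8)·26.4 = 174.24; PS = (90.8·26.4 − 38·26.4 − ½·1.5·26.4²) = 871.2; TS = 1045.44.
DWL = 1089 − 1045.44 = 43.56.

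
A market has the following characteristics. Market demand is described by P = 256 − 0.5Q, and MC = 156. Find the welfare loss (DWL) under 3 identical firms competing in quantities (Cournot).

DWL = 625

Perfect competition: P = MC = 156, so 256 − 0.5Q = 156 and Q = 200.
In a 3-firm Cournot equilibrium, symmetry and the first-order condition give q = (256 − 156)/(2) = 50. So Q = 150 and P = 181.
DWL is the triangle between Q = 150 and Q = 200: ½·(200 − 150)·(181 − 156) = 625.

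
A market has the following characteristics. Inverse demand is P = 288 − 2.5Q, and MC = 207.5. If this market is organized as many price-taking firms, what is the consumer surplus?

CS = 1296.05

Perfect competition: P = MC = 207.5, so 288 − 2.5Q = 207.5 and Q = 32.2.
CS = ½·(288 − 207.5)·32.2 = 1296.05.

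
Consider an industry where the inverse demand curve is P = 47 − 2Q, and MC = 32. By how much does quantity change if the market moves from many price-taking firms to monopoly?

Competitive firms price at marginal cost: P = 32, giving Q = 7.5.
Monopoly sets MR = MC: 47 − 4Q = 32 ⇒ Q = 3.75, P = 47 − 2·3.75 = 39.5.
Change in quantity: 3.75 − 7.5 = −3.75.

Quantity falls by 3.75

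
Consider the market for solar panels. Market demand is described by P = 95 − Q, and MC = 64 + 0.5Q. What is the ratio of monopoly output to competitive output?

The monopolist equates marginal revenue to marginal cost: 95 − 2Q = 64 + 0.5Q, so Q = 12.4. From demand, P = 82.6.
Under competition P = MC: 95 − Q = 64 + 0.5Q ⇒ Q = 62/3, P = 223/3.
Ratio Q_m/Q_c = 12.4/(62/3) = 0.6.

Q_m/Q_c = 0.6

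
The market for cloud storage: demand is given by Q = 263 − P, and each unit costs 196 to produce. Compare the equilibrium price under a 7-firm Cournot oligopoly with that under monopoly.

Cournot: P = 204.375; Monopoly: P = 229.5

Inverting demand: P = 263 − Q.
In a 7-firm Cournot equilibrium, symmetry and the first-order condition give q = (263 − 196)/(8) = 8.375. So Q = 58.625 and P = 204.375.
Monopoly sets MR = MC: 263 − 2Q = 196 ⇒ Q = 33.5, P = 263 − 33.5 = 229.5.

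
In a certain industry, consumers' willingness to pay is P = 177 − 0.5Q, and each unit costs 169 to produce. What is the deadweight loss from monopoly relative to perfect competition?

Under competition P = MC = 169, so Q = (177 − 169)/0.5 = 16.
A monopolist chooses Q where MR = MC. MR = 177 − Q; setting this equal to 169 gives Q = 8 and P = 173.
DWL is the triangle between Q = 8 and Q = 16: ½·(16 − 8)·(173 − 169) = 16.

DWL = 16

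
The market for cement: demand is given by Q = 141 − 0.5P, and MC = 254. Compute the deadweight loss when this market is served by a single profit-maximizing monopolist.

Inverting demand: P = 282 − 2Q.
Perfect competition: P = MC = 254, so 282 − 2Q = 254 and Q = 14.
A monopolist chooses Q where MR = MC. MR = 282 − 4Q; setting this equal to 254 gives Q = 7 and P = 268.
DWL is the triangle between Q = 7 and Q = 14: ½·(14 − 7)·(268 − 254) = 49.

DWL = 49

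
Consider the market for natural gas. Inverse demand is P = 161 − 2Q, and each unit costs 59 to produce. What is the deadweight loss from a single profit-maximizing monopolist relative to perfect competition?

DWL = 650.25

Under competition P = MC = 59, so Q = (161 − 59)/2 = 51.
The monopolist equates marginal revenue to marginal cost: 161 − 4Q = 59, so Q = 25.5. From demand, P = 110.
DWL is the triangle between Q = 25.5 and Q = 51: ½·(51 − 25.5)·(110 − 59) = 650.25.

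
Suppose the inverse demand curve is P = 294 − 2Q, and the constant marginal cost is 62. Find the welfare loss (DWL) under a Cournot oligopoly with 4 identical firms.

Perfect competition: P = MC = 62, so 294 − 2Q = 62 and Q = 116.
Cournot with 4 identical firms: the symmetric best-response condition is 294 − 10q = 62. Each firm produces q = 23.2, total output Q = 92.8, price P = 108.4.
DWL is the triangle between Q = 92.8 and Q = 116: ½·(116 − 92.8)·(108.4 − 62) = 538.24.

DWL = 538.24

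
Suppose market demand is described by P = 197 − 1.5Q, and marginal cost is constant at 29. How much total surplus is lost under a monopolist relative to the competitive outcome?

DWL = 2352

Perfect competition: P = MC = 29, so 197 − 1.5Q = 29 and Q = 112.
Monopoly sets MR = MC: 197 − 3Q = 29 ⇒ Q = 56, P = 197 − 1.5·56 = 113.
DWL is the triangle between Q = 56 and Q = 112: ½·(112 − 56)·(113 − 29) = 2352.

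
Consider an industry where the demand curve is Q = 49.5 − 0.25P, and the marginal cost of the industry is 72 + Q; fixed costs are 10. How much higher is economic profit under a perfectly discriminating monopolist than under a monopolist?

Economic profit rises by 705.6

Inverting demand: P = 198 − 4Q.
Monopoly sets MR = MC: 198 − 8Q = 72 + Q ⇒ Q = 14, P = 198 − 4·14 = 142.
Profit = 142·14 − (72·14 + ½·1·14²) − 10 = 872.
A perfectly discriminating monopolist sells every unit with P(Q) ≥ MC(Q), so output equals the competitive quantity Q = 25.2. Each buyer pays their reservation price, so CS = 0 and the firm captures all surplus.
PS equals the full surplus area, 1587.6. Profit = 1587.6 − 10 = 1577.6.
Change in economic profit: 1577.6 − 872 = 705.6.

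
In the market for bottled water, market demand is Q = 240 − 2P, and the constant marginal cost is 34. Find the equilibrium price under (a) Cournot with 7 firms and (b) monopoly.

Inverting demand: P = 120 − 0.5Q.
Cournot with 7 identical firms: the symmetric best-response condition is 120 − 4q = 34. Each firm produces q = 21.5, total output Q = 150.5, price P = 44.75.
Monopoly sets MR = MC: 120 − Q = 34 ⇒ Q = 86, P = 120 − 0.5·86 = 77.

Cournot: P = 44.75; Monopoly: P = 77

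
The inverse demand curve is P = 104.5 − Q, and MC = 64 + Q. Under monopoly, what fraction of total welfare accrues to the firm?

The monopolist equates marginal revenue to marginal cost: 104.5 − 2Q = 64 + Q, so Q = 13.5. From demand, P = 91.
CS = ½·(104.5 − 91)·13.5 = 91.125.
PS = P·Q − VC(Q) = 91·13.5 − (64·13.5 + ½·1·13.5²) = 273.375.
Share captured = PS/TS = 273.375/364.5 = 0.75.

PS/TS = 0.75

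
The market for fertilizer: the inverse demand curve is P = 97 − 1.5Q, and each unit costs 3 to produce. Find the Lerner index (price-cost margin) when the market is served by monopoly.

Lerner index = 0.94

The monopolist equates marginal revenue to marginal cost: 97 − 3Q = 3, so Q = 94/3. From demand, P = 50.
Lerner index = (P − MC)/P = (50 − 3)/50 = 0.94.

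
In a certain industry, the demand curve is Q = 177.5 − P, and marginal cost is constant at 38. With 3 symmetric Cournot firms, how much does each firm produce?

Inverting demand: P = 177.5 − Q.
With 3 symmetric Cournot firms, each firm's FOC gives 177.5 − 4q = 38, so q = 34.875, Q = 3·34.875 = 104.625, and P = 72.875.

q_i = 34.875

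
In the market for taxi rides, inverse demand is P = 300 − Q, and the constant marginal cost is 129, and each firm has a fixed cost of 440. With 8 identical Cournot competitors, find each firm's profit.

In a 8-firm Cournot equilibrium, symmetry and the first-order condition give q = (300 − 129)/(9) = 19. So Q = 152 and P = 148.
Each firm's profit = (148 − 129)·19 − 440 = −79.

π_i = −79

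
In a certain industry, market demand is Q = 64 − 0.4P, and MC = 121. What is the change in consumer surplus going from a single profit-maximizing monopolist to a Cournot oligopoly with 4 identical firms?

Inverting demand: P = 160 − 2.5Q.
A monopolist chooses Q where MR = MC. MR = 160 − 5Q; setting this equal to 121 gives Q = 7.8 and P = 140.5.
CS = ½·(160 − 140.5)·7.8 = 76.05.
In a 4-firm Cournot equilibrium, symmetry and the first-order condition give q = (160 − 121)/(12.5) = 3.12. So Q = 12.48 and P = 128.8.
CS = ½·(160 − 128.8)·12.48 = 194.688.
Change in consumer surplus: 194.688 − 76.05 = 118.638.

CS rises by 118.638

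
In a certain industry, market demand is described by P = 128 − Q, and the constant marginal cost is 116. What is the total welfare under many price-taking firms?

Perfect competition: P = MC = 116, so 128 − Q = 116 and Q = 12.
CS = ½·(128 − 116)·12 = 72; PS = (116 − 116)·12 = 0; TS = 72.

TS = 72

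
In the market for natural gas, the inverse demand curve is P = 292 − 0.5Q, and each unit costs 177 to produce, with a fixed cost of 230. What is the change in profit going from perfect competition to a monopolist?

π rises by 6612.5

Perfect competition: P = MC = 177, so 292 − 0.5Q = 177 and Q = 230.
Profit = (177 − 177)·230 − 230 = −230.
Monopoly sets MR = MC: 292 − Q = 177 ⇒ Q = 115, P = 292 − 0.5·115 = 234.5.
Profit = (234.5 − 177)·115 − 230 = 6382.5.
Change in profit: 6382.5 − −230 = 6612.5.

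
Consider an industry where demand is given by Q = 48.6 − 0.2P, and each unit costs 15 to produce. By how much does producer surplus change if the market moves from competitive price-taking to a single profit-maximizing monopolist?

PS rises by 2599.2

Inverting demand: P = 243 − 5Q.
Competitive firms price at marginal cost: P = 15, giving Q = 45.6.
PS = (15 − 15)·45.6 = 0.
Monopoly sets MR = MC: 243 − 10Q = 15 ⇒ Q = 22.8, P = 243 − 5·22.8 = 129.
PS = (129 − 15)·22.8 = 2599.2.
Change in producer surplus: 2599.2 − 0 = 2599.2.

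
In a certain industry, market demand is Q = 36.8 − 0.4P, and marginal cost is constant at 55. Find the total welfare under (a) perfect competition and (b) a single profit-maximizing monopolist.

Inverting demand: P = 92 − 2.5Q.
Perfect competition: P = MC = 55, so 92 − 2.5Q = 55 and Q = 14.8.
CS = ½·(92 − 55)·14.8 = 273.8; PS = (55 − 55)·14.8 = 0; TS = 273.8.
The monopolist equates marginal revenue to marginal cost: 92 − 5Q = 55, so Q = 7.4. From demand, P = 73.5.
CS = ½·(92 − 73.5)·7.4 = 68.45; PS = (73.5 − 55)·7.4 = 136.9; TS = 205.35.

Competition: TS = 273.8; Monopoly: TS = 205.35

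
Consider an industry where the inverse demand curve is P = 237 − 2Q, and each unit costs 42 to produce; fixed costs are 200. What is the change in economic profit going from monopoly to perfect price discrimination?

Monopoly sets MR = MC: 237 − 4Q = 42 ⇒ Q = 48.75, P = 237 − 2·48.75 = 139.5.
Profit = (139.5 − 42)·48.75 − 200 = 4553.125.
A perfectly discriminating monopolist sells every unit with P(Q) ≥ MC(Q), so output equals the competitive quantity Q = 97.5. Each buyer pays their reservation price, so CS = 0 and the firm captures all surplus.
PS equals the full surplus area, 9506.25. Profit = 9506.25 − 200 = 9306.25.
Change in economic profit: 9306.25 − 4553.125 = 4753.125.

π rises by 4753.125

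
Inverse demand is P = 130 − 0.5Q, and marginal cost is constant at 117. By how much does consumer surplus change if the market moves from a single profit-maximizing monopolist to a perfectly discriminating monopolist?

The monopolist equates marginal revenue to marginal cost: 130 − Q = 117, so Q = 13. From demand, P = 123.5.
CS = ½·(130 − 123.5)·13 = 42.25.
Under first-degree price discrimination the firm charges each unit its demand price and produces up to where P = MC, i.e. Q = 26. Consumer surplus is zero; producer surplus equals total surplus.
CS = 0.
Change in consumer surplus: 0 − 42.25 = −42.25.

Consumer surplus falls by 42.25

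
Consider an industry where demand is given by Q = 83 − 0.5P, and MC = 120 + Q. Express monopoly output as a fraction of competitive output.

Inverting demand: P = 166 − 2Q.
Monopoly sets MR = MC: 166 − 4Q = 120 + Q ⇒ Q = 9.2, P = 166 − 2·9.2 = 147.6.
Competitive equilibrium sets price equal to marginal cost: 166 − 2Q = 120 + Q, so Q = 46/3 and P = 406/3.
Ratio Q_m/Q_c = 9.2/(46/3) = 0.6.

Q_m/Q_c = 0.6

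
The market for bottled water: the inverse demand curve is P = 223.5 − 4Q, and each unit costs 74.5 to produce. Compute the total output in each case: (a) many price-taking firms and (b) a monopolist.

Competition: Q = 37.25; Monopoly: Q = 18.625

Under competition P = MC = 74.5, so Q = (223.5 − 74.5)/4 = 37.25.
A monopolist chooses Q where MR = MC. MR = 223.5 − 8Q; setting this equal to 74.5 gives Q = 18.625 and P = 149.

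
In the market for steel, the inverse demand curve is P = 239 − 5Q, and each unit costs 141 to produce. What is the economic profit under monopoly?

Profit = 480.2

Monopoly sets MR = MC: 239 − 10Q = 141 ⇒ Q = 9.8, P = 239 − 5·9.8 = 190.
Profit = (190 − 141)·9.8 = 480.2.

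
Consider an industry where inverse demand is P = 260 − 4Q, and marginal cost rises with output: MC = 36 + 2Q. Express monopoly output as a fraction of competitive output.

Q_m/Q_c = 0.6

A monopolist chooses Q where MR = MC. MR = 260 − 8Q; setting this equal to 36 + 2Q gives Q = 22.4 and P = 170.4.
Competitive equilibrium sets price equal to marginal cost: 260 − 4Q = 36 + 2Q, so Q = 112/3 and P = 332/3.
Ratio Q_m/Q_c = 22.4/(112/3) = 0.6.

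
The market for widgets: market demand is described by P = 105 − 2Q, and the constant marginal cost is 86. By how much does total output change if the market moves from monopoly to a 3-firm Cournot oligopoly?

The monopolist equates marginal revenue to marginal cost: 105 − 4Q = 86, so Q = 4.75. From demand, P = 95.5.
Cournot with 3 identical firms: the symmetric best-response condition is 105 − 8q = 86. Each firm produces q = 2.375, total output Q = 7.125, price P = 90.75.
Change in total output: 7.125 − 4.75 = 2.375.

Total output rises by 2.375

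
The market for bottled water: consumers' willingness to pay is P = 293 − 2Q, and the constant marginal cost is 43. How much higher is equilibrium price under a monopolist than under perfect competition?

Equilibrium price rises by 125

Under competition P = MC = 43, so Q = (293 − 43)/2 = 125.
Monopoly sets MR = MC: 293 − 4Q = 43 ⇒ Q = 62.5, P = 293 − 2·62.5 = 168.
Change in equilibrium price: 168 − 43 = 125.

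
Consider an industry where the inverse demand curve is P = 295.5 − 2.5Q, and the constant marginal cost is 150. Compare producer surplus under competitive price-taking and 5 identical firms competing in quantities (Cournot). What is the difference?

PS rises by 1176.125

Perfect competition: P = MC = 150, so 295.5 − 2.5Q = 150 and Q = 58.2.
PS = (150 − 150)·58.2 = 0.
In a 5-firm Cournot equilibrium, symmetry and the first-order condition give q = (295.5 − 150)/(15) = 9.7. So Q = 48.5 and P = 174.25.
PS = (174.25 − 150)·48.5 = 1176.125.
Change in producer surplus: 1176.125 − 0 = 1176.125.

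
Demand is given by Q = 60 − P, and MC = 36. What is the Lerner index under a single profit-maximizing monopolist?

Inverting demand: P = 60 − Q.
Monopoly sets MR = MC: 60 − 2Q = 36 ⇒ Q = 12, P = 60 − 12 = 48.
Lerner index = (P − MC)/P = (48 − 36)/48 = 0.25.

Lerner index = 0.25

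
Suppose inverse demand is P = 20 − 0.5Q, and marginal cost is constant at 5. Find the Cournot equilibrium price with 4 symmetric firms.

Cournot with 4 identical firms: the symmetric best-response condition is 20 − 2.5q = 5. Each firm produces q = 6, total output Q = 24, price P = 8.

P = 8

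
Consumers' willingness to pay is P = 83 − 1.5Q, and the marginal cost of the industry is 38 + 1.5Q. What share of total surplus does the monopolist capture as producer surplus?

PS/TS = 0.75

The monopolist equates marginal revenue to marginal cost: 83 − 3Q = 38 + 1.5Q, so Q = 10. From demand, P = 68.
CS = ½·(83 − 68)·10 = 75.
PS = P·Q − VC(Q) = 68·10 − (38·10 + ½·1.5·10²) = 225.
Share captured = PS/TS = 225/300 = 0.75.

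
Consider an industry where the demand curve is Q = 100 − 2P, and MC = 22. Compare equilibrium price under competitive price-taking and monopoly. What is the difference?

Inverting demand: P = 50 − 0.5Q.
Competitive firms price at marginal cost: P = 22, giving Q = 56.
The monopolist equates marginal revenue to marginal cost: 50 − Q = 22, so Q = 28. From demand, P = 36.
Change in equilibrium price: 36 − 22 = 14.

P rises by 14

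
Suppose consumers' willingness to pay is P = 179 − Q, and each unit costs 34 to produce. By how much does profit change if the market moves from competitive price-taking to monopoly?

Profit rises by 5256.25

Perfect competition: P = MC = 34, so 179 − Q = 34 and Q = 145.
Profit = (34 − 34)·145 = 0.
Monopoly sets MR = MC: 179 − 2Q = 34 ⇒ Q = 72.5, P = 179 − 72.5 = 106.5.
Profit = (106.5 − 34)·72.5 = 5256.25.
Change in profit: 5256.25 − 0 = 5256.25.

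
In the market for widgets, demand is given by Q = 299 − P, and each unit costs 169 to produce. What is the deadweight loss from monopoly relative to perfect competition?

Inverting demand: P = 299 − Q.
Competitive firms price at marginal cost: P = 169, giving Q = 130.
Monopoly sets MR = MC: 299 − 2Q = 169 ⇒ Q = 65, P = 299 − 65 = 234.
DWL is the triangle between Q = 65 and Q = 130: ½·(130 − 65)·(234 − 169) = 2112.5.

DWL = 2112.5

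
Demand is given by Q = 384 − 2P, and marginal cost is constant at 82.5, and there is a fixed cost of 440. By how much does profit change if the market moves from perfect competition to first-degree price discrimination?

Inverting demand: P = 192 − 0.5Q.
Under competition P = MC = 82.5, so Q = (192 − 82.5)/0.5 = 219.
Profit = (82.5 − 82.5)·219 − 440 = −440.
A perfectly discriminating monopolist sells every unit with P(Q) ≥ MC(Q), so output equals the competitive quantity Q = 219. Each buyer pays their reservation price, so CS = 0 and the firm captures all surplus.
PS equals the full surplus area, 11990.25. Profit = 11990.25 − 440 = 11550.25.
Change in profit: 11550.25 − −440 = 11990.25.

Profit rises by 11990.25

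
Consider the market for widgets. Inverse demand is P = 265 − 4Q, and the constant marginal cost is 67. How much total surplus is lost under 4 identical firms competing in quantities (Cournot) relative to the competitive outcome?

Competitive firms price at marginal cost: P = 67, giving Q = 49.5.
In a 4-firm Cournot equilibrium, symmetry and the first-order condition give q = (265 − 67)/(20) = 9.9. So Q = 39.6 and P = 106.6.
DWL is the triangle between Q = 39.6 and Q = 49.5: ½·(49.5 − 39.6)·(106.6 − 67) = 196.02.

DWL = 196.02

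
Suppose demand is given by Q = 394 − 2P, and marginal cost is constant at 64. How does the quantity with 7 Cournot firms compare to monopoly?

Cournot: Q = 232.75; Monopoly: Q = 133

Inverting demand: P = 197 − 0.5Q.
With 7 symmetric Cournot firms, each firm's FOC gives 197 − 4q = 64, so q = 33.25, Q = 7·33.25 = 232.75, and P = 80.625.
A monopolist chooses Q where MR = MC. MR = 197 − Q; setting this equal to 64 gives Q = 133 and P = 130.5.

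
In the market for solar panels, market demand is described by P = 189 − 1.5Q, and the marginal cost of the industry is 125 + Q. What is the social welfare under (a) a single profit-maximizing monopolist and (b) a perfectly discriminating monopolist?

Monopoly: TS = 704; Perfect PD: TS = 819.2

The monopolist equates marginal revenue to marginal cost: 189 − 3Q = 125 + Q, so Q = 16. From demand, P = 165.
CS = ½·(189 − 165)·16 = 192; PS = (165·16 − 125·16 − ½·1·16²) = 512; TS = 704.
Under first-degree price discrimination the firm charges each unit its demand price and produces up to where P = MC, i.e. Q = 25.6. Consumer surplus is zero; producer surplus equals total surplus.
TS = 819.2 (equal to competitive TS).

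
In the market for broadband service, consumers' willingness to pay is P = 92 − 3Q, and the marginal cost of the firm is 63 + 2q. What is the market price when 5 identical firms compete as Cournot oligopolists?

With 5 symmetric Cournot firms, each firm's FOC gives 92 − 18q = 63 + 2q, so q = 1.45, Q = 5·1.45 = 7.25, and P = 70.25.

P = 70.25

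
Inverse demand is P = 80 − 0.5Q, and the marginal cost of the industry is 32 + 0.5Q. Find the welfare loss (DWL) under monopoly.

DWL = 128

Competitive equilibrium sets price equal to marginal cost: 80 − 0.5Q = 32 + 0.5Q, so Q = 48 and P = 56.
Monopoly sets MR = MC: 80 − Q = 32 + 0.5Q ⇒ Q = 32, P = 80 − 0.5·32 = 64.
CS = ½·(80 − 56)·48 = 576; PS = (56·48 − 32·48 − ½·0.5·48²) = 576; TS = 1152.
CS = ½·(80 − 64)·32 = 256; PS = (64·32 − 32·32 − ½·0.5·32²) = 768; TS = 1024.
DWL = 1152 − 1024 = 128.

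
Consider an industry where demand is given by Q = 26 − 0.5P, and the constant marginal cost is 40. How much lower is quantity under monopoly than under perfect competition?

Inverting demand: P = 52 − 2Q.
Perfect competition: P = MC = 40, so 52 − 2Q = 40 and Q = 6.
The monopolist equates marginal revenue to marginal cost: 52 − 4Q = 40, so Q = 3. From demand, P = 46.
Change in quantity: 3 − 6 = −3.

Quantity falls by 3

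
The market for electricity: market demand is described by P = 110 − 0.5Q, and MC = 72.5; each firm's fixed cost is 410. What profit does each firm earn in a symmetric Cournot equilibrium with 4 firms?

π_i = −297.5

In a 4-firm Cournot equilibrium, symmetry and the first-order condition give q = (110 − 72.5)/(2.5) = 15. So Q = 60 and P = 80.
Each firm's profit = (80 − 72.5)·15 − 410 = −297.5.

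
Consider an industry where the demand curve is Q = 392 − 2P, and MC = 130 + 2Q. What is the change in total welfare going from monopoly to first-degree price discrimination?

Inverting demand: P = 196 − 0.5Q.
A monopolist chooses Q where MR = MC. MR = 196 − Q; setting this equal to 130 + 2Q gives Q = 22 and P = 185.
CS = ½·(196 − 185)·22 = 121; PS = (185·22 − 130·22 − ½·2·22²) = 726; TS = 847.
Under first-degree price discrimination the firm charges each unit its demand price and produces up to where P = MC, i.e. Q = 26.4. Consumer surplus is zero; producer surplus equals total surplus.
TS = 871.2 (equal to competitive TS).
Change in total welfare: 871.2 − 847 = 24.2.

Total welfare rises by 24.2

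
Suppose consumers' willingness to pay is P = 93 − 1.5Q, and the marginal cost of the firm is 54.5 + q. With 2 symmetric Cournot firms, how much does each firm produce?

Cournot with 2 identical firms: the symmetric best-response condition is 93 − 4.5q = 54.5 + q. Each firm produces q = 7, total output Q = 14, price P = 72.

q_i = 7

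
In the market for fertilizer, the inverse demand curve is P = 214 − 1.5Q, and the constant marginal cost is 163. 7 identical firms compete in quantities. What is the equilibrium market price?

In a 7-firm Cournot equilibrium, symmetry and the first-order condition give q = (214 − 163)/(12) = 4.25. So Q = 29.75 and P = 169.375.

P = 169.375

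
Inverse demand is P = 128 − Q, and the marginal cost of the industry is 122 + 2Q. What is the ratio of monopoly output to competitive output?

The monopolist equates marginal revenue to marginal cost: 128 − 2Q = 122 + 2Q, so Q = 1.5. From demand, P = 126.5.
Competitive equilibrium sets price equal to marginal cost: 128 − Q = 122 + 2Q, so Q = 2 and P = 126.
Ratio Q_m/Q_c = 1.5/2 = 0.75.

Q_m/Q_c = 0.75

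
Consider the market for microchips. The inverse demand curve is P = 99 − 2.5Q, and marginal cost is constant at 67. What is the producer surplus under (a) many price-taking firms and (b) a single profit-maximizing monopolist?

Competition: PS = 0; Monopoly: PS = 102.4

Perfect competition: P = MC = 67, so 99 − 2.5Q = 67 and Q = 12.8.
PS = (67 − 67)·12.8 = 0.
Monopoly sets MR = MC: 99 − 5Q = 67 ⇒ Q = 6.4, P = 99 − 2.5·6.4 = 83.
PS = (83 − 67)·6.4 = 102.4.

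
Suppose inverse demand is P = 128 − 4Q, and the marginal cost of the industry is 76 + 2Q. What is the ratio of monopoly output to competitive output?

The monopolist equates marginal revenue to marginal cost: 128 − 8Q = 76 + 2Q, so Q = 5.2. From demand, P = 107.2.
Competitive equilibrium sets price equal to marginal cost: 128 − 4Q = 76 + 2Q, so Q = 26/3 and P = 280/3.
Ratio Q_m/Q_c = 5.2/(26/3) = 0.6.

Q_m/Q_c = 0.6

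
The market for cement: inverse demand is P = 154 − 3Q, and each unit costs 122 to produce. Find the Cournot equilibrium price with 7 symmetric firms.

P = 126

Cournot with 7 identical firms: the symmetric best-response condition is 154 − 24q = 122. Each firm produces q = 4/3, total output Q = 28/3, price P = 126.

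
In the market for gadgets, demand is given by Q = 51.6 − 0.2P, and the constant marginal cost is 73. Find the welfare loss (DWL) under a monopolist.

Inverting demand: P = 258 − 5Q.
Under competition P = MC = 73, so Q = (258 − 73)/5 = 37.
The monopolist equates marginal revenue to marginal cost: 258 − 10Q = 73, so Q = 18.5. From demand, P = 165.5.
DWL is the triangle between Q = 18.5 and Q = 37: ½·(37 − 18.5)·(165.5 − 73) = 855.625.

DWL = 855.625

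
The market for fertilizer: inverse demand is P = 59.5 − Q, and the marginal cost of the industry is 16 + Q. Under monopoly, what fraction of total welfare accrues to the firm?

Monopoly sets MR = MC: 59.5 − 2Q = 16 + Q ⇒ Q = 14.5, P = 59.5 − 14.5 = 45.
CS = ½·(59.5 − 45)·14.5 = 105.125.
PS = P·Q − VC(Q) = 45·14.5 − (16·14.5 + ½·1·14.5²) = 315.375.
Share captured = PS/TS = 315.375/420.5 = 0.75.

PS/TS = 0.75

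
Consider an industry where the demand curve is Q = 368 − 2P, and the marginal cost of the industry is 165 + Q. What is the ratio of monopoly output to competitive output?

Inverting demand: P = 184 − 0.5Q.
A monopolist chooses Q where MR = MC. MR = 184 − Q; setting this equal to 165 + Q gives Q = 9.5 and P = 179.25.
Competitive equilibrium sets price equal to marginal cost: 184 − 0.5Q = 165 + Q, so Q = 38/3 and P = 533/3.
Ratio Q_m/Q_c = 9.5/(38/3) = 0.75.

Q_m/Q_c = 0.75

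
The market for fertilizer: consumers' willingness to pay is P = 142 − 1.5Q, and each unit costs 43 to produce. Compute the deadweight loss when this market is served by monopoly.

Perfect competition: P = MC = 43, so 142 − 1.5Q = 43 and Q = 66.
The monopolist equates marginal revenue to marginal cost: 142 − 3Q = 43, so Q = 33. From demand, P = 92.5.
DWL is the triangle between Q = 33 and Q = 66: ½·(66 − 33)·(92.5 − 43) = 816.75.

DWL = 816.75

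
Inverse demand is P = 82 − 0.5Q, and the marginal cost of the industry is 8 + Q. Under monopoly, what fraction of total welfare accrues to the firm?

PS/TS = 0.8

The monopolist equates marginal revenue to marginal cost: 82 − Q = 8 + Q, so Q = 37. From demand, P = 63.5.
CS = ½·(82 − 63.5)·37 = 342.25.
PS = P·Q − VC(Q) = 63.5·37 − (8·37 + ½·1·37²) = 1369.
Share captured = PS/TS = 1369/1711.25 = 0.8.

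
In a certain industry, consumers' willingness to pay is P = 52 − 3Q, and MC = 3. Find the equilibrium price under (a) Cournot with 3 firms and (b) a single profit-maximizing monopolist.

With 3 symmetric Cournot firms, each firm's FOC gives 52 − 12q = 3, so q = 49/12, Q = 3·49/12 = 12.25, and P = 15.25.
A monopolist chooses Q where MR = MC. MR = 52 − 6Q; setting this equal to 3 gives Q = 49/6 and P = 27.5.

Cournot: P = 15.25; Monopoly: P = 27.5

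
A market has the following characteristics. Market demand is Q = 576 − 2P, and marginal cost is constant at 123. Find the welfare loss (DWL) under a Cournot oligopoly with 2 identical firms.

Inverting demand: P = 288 − 0.5Q.
Under competition P = MC = 123, so Q = (288 − 123)/0.5 = 330.
With 2 symmetric Cournot firms, each firm's FOC gives 288 − 1.5q = 123, so q = 110, Q = 2·110 = 220, and P = 178.
DWL is the triangle between Q = 220 and Q = 330: ½·(330 − 220)·(178 − 123) = 3025.

DWL = 3025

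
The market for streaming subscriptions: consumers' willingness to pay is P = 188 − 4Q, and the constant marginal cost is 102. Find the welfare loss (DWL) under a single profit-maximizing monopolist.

Competitive firms price at marginal cost: P = 102, giving Q = 21.5.
The monopolist equates marginal revenue to marginal cost: 188 − 8Q = 102, so Q = 10.75. From demand, P = 145.
DWL is the triangle between Q = 10.75 and Q = 21.5: ½·(21.5 − 10.75)·(145 − 102) = 231.125.

DWL = 231.125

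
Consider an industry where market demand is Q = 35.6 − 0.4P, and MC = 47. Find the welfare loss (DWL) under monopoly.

DWL = 88.2

Inverting demand: P = 89 − 2.5Q.
Under competition P = MC = 47, so Q = (89 − 47)/2.5 = 16.8.
Monopoly sets MR = MC: 89 − 5Q = 47 ⇒ Q = 8.4, P = 89 − 2.5·8.4 = 68.
DWL is the triangle between Q = 8.4 and Q = 16.8: ½·(16.8 − 8.4)·(68 − 47) = 88.2.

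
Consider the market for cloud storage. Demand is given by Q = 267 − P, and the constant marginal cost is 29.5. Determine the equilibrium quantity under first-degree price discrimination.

Inverting demand: P = 267 − Q.
With perfect price discrimination, output is the efficient level Q = 237.5 (where demand meets MC), but every buyer pays their willingness to pay: CS = 0 and PS = total surplus.

Q = 237.5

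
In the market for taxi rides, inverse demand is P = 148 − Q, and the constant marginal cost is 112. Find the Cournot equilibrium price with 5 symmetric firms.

Cournot with 5 identical firms: the symmetric best-response condition is 148 − 6q = 112. Each firm produces q = 6, total output Q = 30, price P = 118.

P = 118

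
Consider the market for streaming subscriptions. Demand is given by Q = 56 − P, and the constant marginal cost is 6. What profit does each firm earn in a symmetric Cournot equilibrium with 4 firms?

π_i = 100

Inverting demand: P = 56 − Q.
In a 4-firm Cournot equilibrium, symmetry and the first-order condition give q = (56 − 6)/(5) = 10. So Q = 40 and P = 16.
Each firm's profit = (16 − 6)·10 = 100.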